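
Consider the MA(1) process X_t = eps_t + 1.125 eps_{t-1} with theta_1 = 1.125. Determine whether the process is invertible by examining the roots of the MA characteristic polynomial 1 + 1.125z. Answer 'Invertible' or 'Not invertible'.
\text{Not invertible}

The MA(q) characteristic polynomial is P(z) = 1 + 1.125z.
Invertibility requires all roots to lie outside the unit circle, i.e. |z| > 1 for every root.
This is linear in z: 1 + (1.125) z = 0  =>  z = -1/(1.125) = -0.888889,  |z| = 0.888889.
Moduli of all roots: 0.8889.
All moduli strictly greater than 1? No.
Verdict: Not invertible.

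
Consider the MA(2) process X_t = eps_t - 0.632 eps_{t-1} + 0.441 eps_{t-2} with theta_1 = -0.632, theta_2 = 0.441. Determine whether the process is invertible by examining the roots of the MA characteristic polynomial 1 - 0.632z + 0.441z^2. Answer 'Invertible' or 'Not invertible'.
\text{Invertible}

The MA(q) characteristic polynomial is P(z) = 1 - 0.632z + 0.441z^2.
Invertibility requires all roots to lie outside the unit circle, i.e. |z| > 1 for every root.
Set 1 + (-0.632) z + (0.441) z^2 = 0, i.e. a z^2 + b z + c = 0 with a = 0.441, b = -0.632, c = 1.
Discriminant D = b^2 - 4ac = (-0.632)^2 - 4*(0.441)*1 = 0.399424 - (1.764) = -1.364576.
D < 0, so the roots are the complex-conjugate pair z = (-b +/- i sqrt(-D)) / (2a) = 0.7166 +/- 1.3244i.
For a conjugate pair |z|^2 = z * conj(z) = (product of roots) = c/a = 1/(0.441) = 2.267574, so |z| = sqrt(2.267574) = 1.5058 for both roots.
Moduli of all roots: 1.5058, 1.5058.
All moduli strictly greater than 1? Yes.
Verdict: Invertible.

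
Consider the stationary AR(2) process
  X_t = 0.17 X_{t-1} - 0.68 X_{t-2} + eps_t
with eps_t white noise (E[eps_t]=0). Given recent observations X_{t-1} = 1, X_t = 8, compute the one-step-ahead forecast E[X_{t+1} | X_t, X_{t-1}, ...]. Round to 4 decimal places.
E[X_{t+1} \mid \mathcal F_t] = 0.6800

For an AR(p) model X_t = c + sum_i phi_i X_{t-i} + eps_t, the
one-step-ahead conditional mean is
  E[X_{t+1} | X_t, ...] = c + sum_i phi_i X_{t+1-i}.
Substitute known values:
  E[X_{t+1} | ...] = (0.17) * (8) + (-0.68) * (1)
                   = 0.6800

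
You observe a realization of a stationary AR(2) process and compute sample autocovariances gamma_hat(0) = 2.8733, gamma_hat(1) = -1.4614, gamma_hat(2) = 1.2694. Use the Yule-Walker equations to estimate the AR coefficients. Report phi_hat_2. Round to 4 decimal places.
\hat\phi_{2} = 0.2470

The Yule-Walker equations for an AR(p) process read, in matrix form,
  Gamma_p phi = r_p,   with   (Gamma_p)_{ij} = gamma(|i - j|),
                       (r_p)_i = gamma(i),   i,j = 1..p.
Substitute the sample gammas (Toeplitz matrix and right-hand side of size 2):
  Gamma_p = [[2.8733, -1.4614], [-1.4614, 2.8733]]
  r_p     = [-1.4614, 1.2694]
Written out:
  2.8733 phi_1 - 1.4614 phi_2 = -1.4614
  -1.4614 phi_1 + 2.8733 phi_2 = 1.2694
Solve by Cramer's rule:
  det = gamma(0)^2 - gamma(1)^2 = (2.8733)^2 - (-1.4614)^2 = 8.25585289 - 2.13568996 = 6.12016293
  phi_hat_1 = [gamma(1) gamma(0) - gamma(1) gamma(2)] / det = [(-1.4614)(2.8733) - (-1.4614)(1.2694)] / 6.12016293 = -2.34393946 / 6.12016293 = -0.383
  phi_hat_2 = [gamma(0) gamma(2) - gamma(1)^2] / det = [(2.8733)(1.2694) - (-1.4614)^2] / 6.12016293 = 1.51167706 / 6.12016293 = 0.247
So phi_hat = [-0.3830, 0.2470].
Therefore phi_hat_2 = 0.2470.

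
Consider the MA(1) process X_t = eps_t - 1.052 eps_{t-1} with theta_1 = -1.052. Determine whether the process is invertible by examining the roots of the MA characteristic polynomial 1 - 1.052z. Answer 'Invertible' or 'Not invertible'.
\text{Not invertible}

The MA(q) characteristic polynomial is P(z) = 1 - 1.052z.
Invertibility requires all roots to lie outside the unit circle, i.e. |z| > 1 for every root.
This is linear in z: 1 + (-1.052) z = 0  =>  z = -1/(-1.052) = 0.95057,  |z| = 0.95057.
Moduli of all roots: 0.9506.
All moduli strictly greater than 1? No.
Verdict: Not invertible.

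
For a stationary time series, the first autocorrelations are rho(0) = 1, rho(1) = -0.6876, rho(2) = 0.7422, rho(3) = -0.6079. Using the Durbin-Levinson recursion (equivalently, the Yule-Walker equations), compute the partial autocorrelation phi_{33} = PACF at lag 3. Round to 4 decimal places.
\phi_{33} = -0.0179

The PACF at lag k is phi_{kk}, the last component of the solution
to the Yule-Walker system G_k phi = r_k where
  (G_k)_{ij} = rho(|i - j|), (r_k)_i = rho(i), i,j = 1..k.
Equivalently, Durbin-Levinson gives phi_{kk} iteratively:
  phi_{11} = rho(1)
  phi_{kk} = [rho(k) - sum_{j=1..k-1} phi_{k-1,j} rho(k-j)]
            / [1 - sum_{j=1..k-1} phi_{k-1,j} rho(j)],
  phi_{k,j} = phi_{k-1,j} - phi_{kk} phi_{k-1,k-j},  j = 1..k-1.
Step k = 1:
  phi_11 = rho(1) = -0.6876.
Step k = 2:
  phi_22 = [rho(2) - phi_11 rho(1)] / [1 - phi_11 rho(1)] = [0.7422 - (-0.6876)(-0.6876)] / [1 - (-0.6876)(-0.6876)]
         = 0.26940624 / 0.52720624 = 0.511007.
  Update: phi_21 = phi_11 - phi_22 phi_11 = -0.6876 - (0.511007)(-0.6876) = -0.336231.
Step k = 3:
  phi_33 = [rho(3) - phi_21 rho(2) - phi_22 rho(1)] / [1 - phi_21 rho(1) - phi_22 rho(2)]
    numerator   = -0.6079 - (-0.336231)(0.7422) - (0.511007)(-0.6876) = -0.00698045
    denominator = 1 - (-0.336231)(-0.6876) - (0.511007)(0.7422) = 0.38953768
  phi_33 = -0.00698045 / 0.38953768 = -0.0179.
Therefore phi_{33} = -0.0179.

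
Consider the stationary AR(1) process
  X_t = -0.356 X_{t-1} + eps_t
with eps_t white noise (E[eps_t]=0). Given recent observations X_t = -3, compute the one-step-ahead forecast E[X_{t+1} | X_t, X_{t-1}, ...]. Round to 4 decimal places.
E[X_{t+1} \mid \mathcal F_t] = 1.0680

For an AR(p) model X_t = c + sum_i phi_i X_{t-i} + eps_t, the
one-step-ahead conditional mean is
  E[X_{t+1} | X_t, ...] = c + sum_i phi_i X_{t+1-i}.
Substitute known values:
  E[X_{t+1} | ...] = (-0.356) * (-3)
                   = 1.0680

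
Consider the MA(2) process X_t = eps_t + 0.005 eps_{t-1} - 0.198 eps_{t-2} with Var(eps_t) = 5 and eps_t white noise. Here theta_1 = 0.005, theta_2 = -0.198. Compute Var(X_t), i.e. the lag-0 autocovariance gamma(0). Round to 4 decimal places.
\gamma(0) = 5.1961

For an MA(q) process X_t = eps_t + sum_i theta_i eps_{t-i} with
Var(eps_t) = sigma^2, the variance is
  gamma(0) = sigma^2 * (1 + sum_i theta_i^2).
  sum_i theta_i^2 = (0.005)^2 + (-0.198)^2 = 0.000025 + 0.039204 = 0.039229.
  gamma(0) = 5 * (1 + 0.039229) = 5 * 1.039229 = 5.196145, which rounds to 5.1961.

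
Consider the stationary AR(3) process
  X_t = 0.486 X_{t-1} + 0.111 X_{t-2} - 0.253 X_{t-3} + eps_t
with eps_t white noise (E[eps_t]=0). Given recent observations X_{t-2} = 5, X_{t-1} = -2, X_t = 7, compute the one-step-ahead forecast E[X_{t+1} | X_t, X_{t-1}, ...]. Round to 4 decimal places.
E[X_{t+1} \mid \mathcal F_t] = 1.9150

For an AR(p) model X_t = c + sum_i phi_i X_{t-i} + eps_t, the
one-step-ahead conditional mean is
  E[X_{t+1} | X_t, ...] = c + sum_i phi_i X_{t+1-i}.
Substitute known values:
  E[X_{t+1} | ...] = (0.486) * (7) + (0.111) * (-2) + (-0.253) * (5)
                   = 1.9150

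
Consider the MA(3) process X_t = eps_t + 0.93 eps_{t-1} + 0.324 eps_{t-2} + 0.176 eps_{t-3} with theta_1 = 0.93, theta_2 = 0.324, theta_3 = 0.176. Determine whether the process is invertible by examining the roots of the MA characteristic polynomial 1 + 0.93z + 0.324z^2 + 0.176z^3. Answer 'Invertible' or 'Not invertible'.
\text{Invertible}

The MA(q) characteristic polynomial is P(z) = 1 + 0.93z + 0.324z^2 + 0.176z^3.
Invertibility requires all roots to lie outside the unit circle, i.e. |z| > 1 for every root.
Degree 3: look for a simple real root z0 first, then factor out (1 - z/z0) and solve the remaining quadratic.
Testing z0 = -1.25: P(-1.25) = 1 + (0.93)(-1.25) + (0.324)(-1.25)^2 + (0.176)(-1.25)^3
  = 1 + (-1.1625) + (0.50625) + (-0.34375) = 0.  So z_0 = -1.25 is a root, |z_0| = 1.25.
Divide out the factor (1 + 0.8 z) = (1 - z/z0) (since 1/z0 = -0.8):
  P(z) = (1 + 0.8 z)(1 + (0.13) z + (0.22) z^2)
  [check: z-coef 0.13 - (-0.8) = 0.93; z^2-coef 0.22 - (-0.8)(0.13) = 0.324; z^3-coef -(-0.8)(0.22) = 0.176.]
Remaining roots from the quadratic factor 1 + (0.13) z + (0.22) z^2:
  Set 1 + (0.13) z + (0.22) z^2 = 0, i.e. a z^2 + b z + c = 0 with a = 0.22, b = 0.13, c = 1.
  Discriminant D = b^2 - 4ac = (0.13)^2 - 4*(0.22)*1 = 0.0169 - (0.88) = -0.8631.
  D < 0, so the roots are the complex-conjugate pair z = (-b +/- i sqrt(-D)) / (2a) = -0.2955 +/- 2.1114i.
  For a conjugate pair |z|^2 = z * conj(z) = (product of roots) = c/a = 1/(0.22) = 4.545455, so |z| = sqrt(4.545455) = 2.132 for both roots.
Moduli of all roots: 1.2500, 2.1320, 2.1320.
All moduli strictly greater than 1? Yes.
Verdict: Invertible.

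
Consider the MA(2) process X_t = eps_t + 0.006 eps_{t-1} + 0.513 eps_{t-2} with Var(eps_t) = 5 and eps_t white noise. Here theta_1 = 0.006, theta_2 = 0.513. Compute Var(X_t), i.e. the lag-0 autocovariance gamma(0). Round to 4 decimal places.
\gamma(0) = 6.3160

For an MA(q) process X_t = eps_t + sum_i theta_i eps_{t-i} with
Var(eps_t) = sigma^2, the variance is
  gamma(0) = sigma^2 * (1 + sum_i theta_i^2).
  sum_i theta_i^2 = (0.006)^2 + (0.513)^2 = 0.000036 + 0.263169 = 0.263205.
  gamma(0) = 5 * (1 + 0.263205) = 5 * 1.263205 = 6.316025, which rounds to 6.3160.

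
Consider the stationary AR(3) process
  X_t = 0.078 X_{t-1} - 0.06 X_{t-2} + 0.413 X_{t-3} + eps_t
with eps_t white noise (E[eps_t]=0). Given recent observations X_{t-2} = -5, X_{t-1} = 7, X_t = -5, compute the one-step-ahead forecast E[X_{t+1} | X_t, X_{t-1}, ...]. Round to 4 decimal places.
E[X_{t+1} \mid \mathcal F_t] = -2.8750

For an AR(p) model X_t = c + sum_i phi_i X_{t-i} + eps_t, the
one-step-ahead conditional mean is
  E[X_{t+1} | X_t, ...] = c + sum_i phi_i X_{t+1-i}.
Substitute known values:
  E[X_{t+1} | ...] = (0.078) * (-5) + (-0.06) * (7) + (0.413) * (-5)
                   = -2.8750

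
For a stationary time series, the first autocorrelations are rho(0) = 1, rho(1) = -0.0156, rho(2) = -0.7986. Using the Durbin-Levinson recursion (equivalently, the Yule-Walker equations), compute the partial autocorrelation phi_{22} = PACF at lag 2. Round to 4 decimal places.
\phi_{22} = -0.7990

The PACF at lag k is phi_{kk}, the last component of the solution
to the Yule-Walker system G_k phi = r_k where
  (G_k)_{ij} = rho(|i - j|), (r_k)_i = rho(i), i,j = 1..k.
Equivalently, Durbin-Levinson gives phi_{kk} iteratively:
  phi_{11} = rho(1)
  phi_{kk} = [rho(k) - sum_{j=1..k-1} phi_{k-1,j} rho(k-j)]
            / [1 - sum_{j=1..k-1} phi_{k-1,j} rho(j)],
  phi_{k,j} = phi_{k-1,j} - phi_{kk} phi_{k-1,k-j},  j = 1..k-1.
Step k = 1:
  phi_11 = rho(1) = -0.0156.
Step k = 2:
  phi_22 = [rho(2) - phi_11 rho(1)] / [1 - phi_11 rho(1)] = [-0.7986 - (-0.0156)(-0.0156)] / [1 - (-0.0156)(-0.0156)]
         = -0.79884336 / 0.99975664 = -0.799.
Therefore phi_{22} = -0.7990.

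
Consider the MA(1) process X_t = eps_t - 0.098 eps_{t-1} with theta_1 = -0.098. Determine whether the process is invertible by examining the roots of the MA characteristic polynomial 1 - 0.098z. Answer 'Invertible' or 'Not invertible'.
\text{Invertible}

The MA(q) characteristic polynomial is P(z) = 1 - 0.098z.
Invertibility requires all roots to lie outside the unit circle, i.e. |z| > 1 for every root.
This is linear in z: 1 + (-0.098) z = 0  =>  z = -1/(-0.098) = 10.204082,  |z| = 10.204082.
Moduli of all roots: 10.2041.
All moduli strictly greater than 1? Yes.
Verdict: Invertible.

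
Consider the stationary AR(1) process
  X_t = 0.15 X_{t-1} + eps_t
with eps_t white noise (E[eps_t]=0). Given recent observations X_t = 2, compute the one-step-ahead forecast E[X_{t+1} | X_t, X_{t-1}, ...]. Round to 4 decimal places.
E[X_{t+1} \mid \mathcal F_t] = 0.3000

For an AR(p) model X_t = c + sum_i phi_i X_{t-i} + eps_t, the
one-step-ahead conditional mean is
  E[X_{t+1} | X_t, ...] = c + sum_i phi_i X_{t+1-i}.
Substitute known values:
  E[X_{t+1} | ...] = (0.15) * (2)
                   = 0.3000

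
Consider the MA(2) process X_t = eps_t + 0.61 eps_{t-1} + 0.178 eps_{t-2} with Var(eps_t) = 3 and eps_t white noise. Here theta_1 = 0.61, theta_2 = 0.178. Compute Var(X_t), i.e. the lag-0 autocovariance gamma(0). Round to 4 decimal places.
\gamma(0) = 4.2114

For an MA(q) process X_t = eps_t + sum_i theta_i eps_{t-i} with
Var(eps_t) = sigma^2, the variance is
  gamma(0) = sigma^2 * (1 + sum_i theta_i^2).
  sum_i theta_i^2 = (0.61)^2 + (0.178)^2 = 0.3721 + 0.031684 = 0.403784.
  gamma(0) = 3 * (1 + 0.403784) = 3 * 1.403784 = 4.211352, which rounds to 4.2114.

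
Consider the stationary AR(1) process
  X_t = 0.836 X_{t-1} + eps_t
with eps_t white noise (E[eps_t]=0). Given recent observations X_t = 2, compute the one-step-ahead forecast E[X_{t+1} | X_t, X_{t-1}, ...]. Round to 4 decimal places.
E[X_{t+1} \mid \mathcal F_t] = 1.6720

For an AR(p) model X_t = c + sum_i phi_i X_{t-i} + eps_t, the
one-step-ahead conditional mean is
  E[X_{t+1} | X_t, ...] = c + sum_i phi_i X_{t+1-i}.
Substitute known values:
  E[X_{t+1} | ...] = (0.836) * (2)
                   = 1.6720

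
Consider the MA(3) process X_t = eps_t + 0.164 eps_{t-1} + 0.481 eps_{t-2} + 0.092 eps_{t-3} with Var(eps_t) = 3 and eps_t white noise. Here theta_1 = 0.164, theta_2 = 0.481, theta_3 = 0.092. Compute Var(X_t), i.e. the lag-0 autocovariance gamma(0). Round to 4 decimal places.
\gamma(0) = 3.8002

For an MA(q) process X_t = eps_t + sum_i theta_i eps_{t-i} with
Var(eps_t) = sigma^2, the variance is
  gamma(0) = sigma^2 * (1 + sum_i theta_i^2).
  sum_i theta_i^2 = (0.164)^2 + (0.481)^2 + (0.092)^2 = 0.026896 + 0.231361 + 0.008464 = 0.266721.
  gamma(0) = 3 * (1 + 0.266721) = 3 * 1.266721 = 3.800163, which rounds to 3.8002.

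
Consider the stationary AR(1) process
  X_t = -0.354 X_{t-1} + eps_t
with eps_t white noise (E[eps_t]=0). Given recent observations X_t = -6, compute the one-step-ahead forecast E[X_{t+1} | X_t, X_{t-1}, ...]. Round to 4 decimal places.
E[X_{t+1} \mid \mathcal F_t] = 2.1240

For an AR(p) model X_t = c + sum_i phi_i X_{t-i} + eps_t, the
one-step-ahead conditional mean is
  E[X_{t+1} | X_t, ...] = c + sum_i phi_i X_{t+1-i}.
Substitute known values:
  E[X_{t+1} | ...] = (-0.354) * (-6)
                   = 2.1240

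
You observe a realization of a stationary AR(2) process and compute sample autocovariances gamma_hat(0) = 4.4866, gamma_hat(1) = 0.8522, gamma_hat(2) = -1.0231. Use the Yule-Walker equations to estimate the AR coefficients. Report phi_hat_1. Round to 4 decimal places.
\hat\phi_{1} = 0.2420

The Yule-Walker equations for an AR(p) process read, in matrix form,
  Gamma_p phi = r_p,   with   (Gamma_p)_{ij} = gamma(|i - j|),
                       (r_p)_i = gamma(i),   i,j = 1..p.
Substitute the sample gammas (Toeplitz matrix and right-hand side of size 2):
  Gamma_p = [[4.4866, 0.8522], [0.8522, 4.4866]]
  r_p     = [0.8522, -1.0231]
Written out:
  4.4866 phi_1 + 0.8522 phi_2 = 0.8522
  0.8522 phi_1 + 4.4866 phi_2 = -1.0231
Solve by Cramer's rule:
  det = gamma(0)^2 - gamma(1)^2 = (4.4866)^2 - (0.8522)^2 = 20.12957956 - 0.72624484 = 19.40333472
  phi_hat_1 = [gamma(1) gamma(0) - gamma(1) gamma(2)] / det = [(0.8522)(4.4866) - (0.8522)(-1.0231)] / 19.40333472 = 4.69536634 / 19.40333472 = 0.242
  phi_hat_2 = [gamma(0) gamma(2) - gamma(1)^2] / det = [(4.4866)(-1.0231) - (0.8522)^2] / 19.40333472 = -5.3164853 / 19.40333472 = -0.274
So phi_hat = [0.2420, -0.2740].
Therefore phi_hat_1 = 0.2420.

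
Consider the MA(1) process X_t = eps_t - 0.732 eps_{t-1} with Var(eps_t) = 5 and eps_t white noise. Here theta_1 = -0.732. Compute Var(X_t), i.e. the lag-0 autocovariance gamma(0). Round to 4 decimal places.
\gamma(0) = 7.6791

For an MA(q) process X_t = eps_t + sum_i theta_i eps_{t-i} with
Var(eps_t) = sigma^2, the variance is
  gamma(0) = sigma^2 * (1 + sum_i theta_i^2).
  sum_i theta_i^2 = (-0.732)^2 = 0.535824.
  gamma(0) = 5 * (1 + 0.535824) = 5 * 1.535824 = 7.67912, which rounds to 7.6791.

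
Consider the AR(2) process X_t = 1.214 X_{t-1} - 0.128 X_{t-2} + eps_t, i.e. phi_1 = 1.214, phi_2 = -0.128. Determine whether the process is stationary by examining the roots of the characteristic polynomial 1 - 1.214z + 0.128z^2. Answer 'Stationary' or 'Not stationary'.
\text{Not stationary}

The AR(p) characteristic polynomial is P(z) = 1 - 1.214z + 0.128z^2.
Stationarity requires all roots to lie outside the unit circle, i.e. |z| > 1 for every root.
Set 1 + (-1.214) z + (0.128) z^2 = 0, i.e. a z^2 + b z + c = 0 with a = 0.128, b = -1.214, c = 1.
Discriminant D = b^2 - 4ac = (-1.214)^2 - 4*(0.128)*1 = 1.473796 - (0.512) = 0.961796.
D >= 0, so the roots are real: z = (-b +/- sqrt(D)) / (2a) = (1.214 +/- 0.980712) / (0.256).
  z_1 = (1.214 + 0.980712) / (0.256) = 8.5731,   |z_1| = 8.5731.
  z_2 = (1.214 - 0.980712) / (0.256) = 0.9113,   |z_2| = 0.9113.
Moduli of all roots: 8.5731, 0.9113.
All moduli strictly greater than 1? No.
Verdict: Not stationary.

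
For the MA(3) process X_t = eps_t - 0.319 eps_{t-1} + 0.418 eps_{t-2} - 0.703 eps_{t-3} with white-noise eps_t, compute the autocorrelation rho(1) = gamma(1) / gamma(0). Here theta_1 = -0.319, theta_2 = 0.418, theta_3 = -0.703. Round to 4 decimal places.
\rho(1) = -0.4214

For an MA(q) process with theta_0 = 1, the autocovariance is
  gamma(k) = sigma^2 * sum_{i=0..q-k} theta_i * theta_{i+k},
and rho(k) = gamma(k) / gamma(0). Sigma^2 cancels.
  numerator   = (1)*(-0.319) + (-0.319)*(0.418) + (0.418)*(-0.703) = -0.746196.
  denominator = (1)^2 + (-0.319)^2 + (0.418)^2 + (-0.703)^2 = 1.770694.
  rho(1) = -0.746196 / 1.770694 = -0.4214.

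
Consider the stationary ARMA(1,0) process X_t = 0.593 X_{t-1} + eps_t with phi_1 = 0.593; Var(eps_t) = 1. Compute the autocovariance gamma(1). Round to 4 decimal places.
\gamma(1) = 0.9146

Multiply the model equation by X_{t-k} and take expectations. With theta_0 = psi_0 = 1 and psi_j the MA(infinity) weights, this gives
  gamma(k) - sum_i phi_i gamma(k-i) = c_k,
  c_k = sigma^2 * sum_{j=k..q} theta_j psi_{j-k}   (c_k = 0 for k > q),
using gamma(-m) = gamma(m).
Pure AR (q = 0): c_0 = sigma^2 = 1, c_k = 0 for k >= 1.
Equations for k = 0 and k = 1 (AR order 1):
  gamma(0) = phi_1 gamma(1) + c_0
  gamma(1) = phi_1 gamma(0) + c_1
Substituting the second into the first: gamma(0) (1 - phi_1^2) = c_0 + phi_1 c_1, so
  gamma(0) = c_0 / (1 - phi_1^2) = 1 / (1 - (0.593)^2) = 1 / 0.648351 = 1.542374.
  gamma(1) = phi_1 gamma(0) = (0.593)(1.542374) = 0.914628.
Therefore gamma(1) = 0.9146 (to 4 decimal places).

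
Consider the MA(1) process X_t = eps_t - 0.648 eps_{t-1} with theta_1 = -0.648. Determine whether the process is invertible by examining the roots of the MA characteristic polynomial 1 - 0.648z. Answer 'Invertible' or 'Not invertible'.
\text{Invertible}

The MA(q) characteristic polynomial is P(z) = 1 - 0.648z.
Invertibility requires all roots to lie outside the unit circle, i.e. |z| > 1 for every root.
This is linear in z: 1 + (-0.648) z = 0  =>  z = -1/(-0.648) = 1.54321,  |z| = 1.54321.
Moduli of all roots: 1.5432.
All moduli strictly greater than 1? Yes.
Verdict: Invertible.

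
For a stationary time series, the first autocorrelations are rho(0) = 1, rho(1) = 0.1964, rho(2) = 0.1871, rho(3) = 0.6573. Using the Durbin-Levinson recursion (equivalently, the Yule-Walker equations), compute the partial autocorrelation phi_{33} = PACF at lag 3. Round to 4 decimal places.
\phi_{33} = 0.6350

The PACF at lag k is phi_{kk}, the last component of the solution
to the Yule-Walker system G_k phi = r_k where
  (G_k)_{ij} = rho(|i - j|), (r_k)_i = rho(i), i,j = 1..k.
Equivalently, Durbin-Levinson gives phi_{kk} iteratively:
  phi_{11} = rho(1)
  phi_{kk} = [rho(k) - sum_{j=1..k-1} phi_{k-1,j} rho(k-j)]
            / [1 - sum_{j=1..k-1} phi_{k-1,j} rho(j)],
  phi_{k,j} = phi_{k-1,j} - phi_{kk} phi_{k-1,k-j},  j = 1..k-1.
Step k = 1:
  phi_11 = rho(1) = 0.1964.
Step k = 2:
  phi_22 = [rho(2) - phi_11 rho(1)] / [1 - phi_11 rho(1)] = [0.1871 - (0.1964)(0.1964)] / [1 - (0.1964)(0.1964)]
         = 0.14852704 / 0.96142704 = 0.154486.
  Update: phi_21 = phi_11 - phi_22 phi_11 = 0.1964 - (0.154486)(0.1964) = 0.166059.
Step k = 3:
  phi_33 = [rho(3) - phi_21 rho(2) - phi_22 rho(1)] / [1 - phi_21 rho(1) - phi_22 rho(2)]
    numerator   = 0.6573 - (0.166059)(0.1871) - (0.154486)(0.1964) = 0.59588932
    denominator = 1 - (0.166059)(0.1964) - (0.154486)(0.1871) = 0.93848169
  phi_33 = 0.59588932 / 0.93848169 = 0.635.
Therefore phi_{33} = 0.6350.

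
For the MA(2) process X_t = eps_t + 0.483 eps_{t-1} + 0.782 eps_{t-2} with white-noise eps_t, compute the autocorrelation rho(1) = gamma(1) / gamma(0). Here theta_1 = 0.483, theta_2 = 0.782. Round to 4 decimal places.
\rho(1) = 0.4666

For an MA(q) process with theta_0 = 1, the autocovariance is
  gamma(k) = sigma^2 * sum_{i=0..q-k} theta_i * theta_{i+k},
and rho(k) = gamma(k) / gamma(0). Sigma^2 cancels.
  numerator   = (1)*(0.483) + (0.483)*(0.782) = 0.860706.
  denominator = (1)^2 + (0.483)^2 + (0.782)^2 = 1.844813.
  rho(1) = 0.860706 / 1.844813 = 0.4666.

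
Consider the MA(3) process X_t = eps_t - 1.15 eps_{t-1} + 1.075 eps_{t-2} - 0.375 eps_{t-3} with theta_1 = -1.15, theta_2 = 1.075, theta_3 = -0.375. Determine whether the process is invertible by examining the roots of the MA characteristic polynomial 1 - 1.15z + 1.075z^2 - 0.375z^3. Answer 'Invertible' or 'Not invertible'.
\text{Invertible}

The MA(q) characteristic polynomial is P(z) = 1 - 1.15z + 1.075z^2 - 0.375z^3.
Invertibility requires all roots to lie outside the unit circle, i.e. |z| > 1 for every root.
Degree 3: look for a simple real root z0 first, then factor out (1 - z/z0) and solve the remaining quadratic.
Testing z0 = 2: P(2) = 1 + (-1.15)(2) + (1.075)(2)^2 + (-0.375)(2)^3
  = 1 + (-2.3) + (4.3) + (-3) = 0.  So z_0 = 2 is a root, |z_0| = 2.
Divide out the factor (1 - 0.5 z) = (1 - z/z0) (since 1/z0 = 0.5):
  P(z) = (1 - 0.5 z)(1 + (-0.65) z + (0.75) z^2)
  [check: z-coef -0.65 - (0.5) = -1.15; z^2-coef 0.75 - (0.5)(-0.65) = 1.075; z^3-coef -(0.5)(0.75) = -0.375.]
Remaining roots from the quadratic factor 1 + (-0.65) z + (0.75) z^2:
  Set 1 + (-0.65) z + (0.75) z^2 = 0, i.e. a z^2 + b z + c = 0 with a = 0.75, b = -0.65, c = 1.
  Discriminant D = b^2 - 4ac = (-0.65)^2 - 4*(0.75)*1 = 0.4225 - (3) = -2.5775.
  D < 0, so the roots are the complex-conjugate pair z = (-b +/- i sqrt(-D)) / (2a) = 0.4333 +/- 1.0703i.
  For a conjugate pair |z|^2 = z * conj(z) = (product of roots) = c/a = 1/(0.75) = 1.333333, so |z| = sqrt(1.333333) = 1.1547 for both roots.
Moduli of all roots: 2.0000, 1.1547, 1.1547.
All moduli strictly greater than 1? Yes.
Verdict: Invertible.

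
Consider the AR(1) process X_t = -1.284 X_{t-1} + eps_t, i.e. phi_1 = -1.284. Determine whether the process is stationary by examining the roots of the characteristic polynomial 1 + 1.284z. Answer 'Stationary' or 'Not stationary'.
\text{Not stationary}

The AR(p) characteristic polynomial is P(z) = 1 + 1.284z.
Stationarity requires all roots to lie outside the unit circle, i.e. |z| > 1 for every root.
This is linear in z: 1 + (1.284) z = 0  =>  z = -1/(1.284) = -0.778816,  |z| = 0.778816.
Moduli of all roots: 0.7788.
All moduli strictly greater than 1? No.
Verdict: Not stationary.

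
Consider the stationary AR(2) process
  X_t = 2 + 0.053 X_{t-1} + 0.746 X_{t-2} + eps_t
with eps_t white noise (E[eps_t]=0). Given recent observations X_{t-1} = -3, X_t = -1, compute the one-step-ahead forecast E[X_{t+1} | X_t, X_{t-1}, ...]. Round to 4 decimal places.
E[X_{t+1} \mid \mathcal F_t] = -0.2910

For an AR(p) model X_t = c + sum_i phi_i X_{t-i} + eps_t, the
one-step-ahead conditional mean is
  E[X_{t+1} | X_t, ...] = c + sum_i phi_i X_{t+1-i}.
Substitute known values:
  E[X_{t+1} | ...] = 2 + (0.053) * (-1) + (0.746) * (-3)
                   = -0.2910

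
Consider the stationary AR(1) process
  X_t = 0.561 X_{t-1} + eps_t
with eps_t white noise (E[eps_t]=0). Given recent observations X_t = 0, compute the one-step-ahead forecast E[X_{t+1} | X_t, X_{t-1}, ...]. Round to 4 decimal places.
E[X_{t+1} \mid \mathcal F_t] = 0.0000

For an AR(p) model X_t = c + sum_i phi_i X_{t-i} + eps_t, the
one-step-ahead conditional mean is
  E[X_{t+1} | X_t, ...] = c + sum_i phi_i X_{t+1-i}.
Substitute known values:
  E[X_{t+1} | ...] = (0.561) * (0)
                   = 0.0000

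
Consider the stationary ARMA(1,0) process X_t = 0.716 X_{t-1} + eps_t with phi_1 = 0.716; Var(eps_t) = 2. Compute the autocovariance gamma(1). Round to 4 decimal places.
\gamma(1) = 2.9384

Multiply the model equation by X_{t-k} and take expectations. With theta_0 = psi_0 = 1 and psi_j the MA(infinity) weights, this gives
  gamma(k) - sum_i phi_i gamma(k-i) = c_k,
  c_k = sigma^2 * sum_{j=k..q} theta_j psi_{j-k}   (c_k = 0 for k > q),
using gamma(-m) = gamma(m).
Pure AR (q = 0): c_0 = sigma^2 = 2, c_k = 0 for k >= 1.
Equations for k = 0 and k = 1 (AR order 1):
  gamma(0) = phi_1 gamma(1) + c_0
  gamma(1) = phi_1 gamma(0) + c_1
Substituting the second into the first: gamma(0) (1 - phi_1^2) = c_0 + phi_1 c_1, so
  gamma(0) = c_0 / (1 - phi_1^2) = 2 / (1 - (0.716)^2) = 2 / 0.487344 = 4.103877.
  gamma(1) = phi_1 gamma(0) = (0.716)(4.103877) = 2.938376.
Therefore gamma(1) = 2.9384 (to 4 decimal places).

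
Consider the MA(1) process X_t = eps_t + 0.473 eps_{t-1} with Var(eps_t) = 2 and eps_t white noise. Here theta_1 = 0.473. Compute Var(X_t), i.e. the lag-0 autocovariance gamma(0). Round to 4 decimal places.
\gamma(0) = 2.4475

For an MA(q) process X_t = eps_t + sum_i theta_i eps_{t-i} with
Var(eps_t) = sigma^2, the variance is
  gamma(0) = sigma^2 * (1 + sum_i theta_i^2).
  sum_i theta_i^2 = (0.473)^2 = 0.223729.
  gamma(0) = 2 * (1 + 0.223729) = 2 * 1.223729 = 2.447458, which rounds to 2.4475.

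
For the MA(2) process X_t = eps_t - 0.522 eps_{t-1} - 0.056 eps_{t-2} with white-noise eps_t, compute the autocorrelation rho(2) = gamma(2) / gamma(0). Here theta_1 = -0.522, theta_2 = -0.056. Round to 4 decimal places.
\rho(2) = -0.0439

For an MA(q) process with theta_0 = 1, the autocovariance is
  gamma(k) = sigma^2 * sum_{i=0..q-k} theta_i * theta_{i+k},
and rho(k) = gamma(k) / gamma(0). Sigma^2 cancels.
  numerator   = (1)*(-0.056) = -0.056.
  denominator = (1)^2 + (-0.522)^2 + (-0.056)^2 = 1.27562.
  rho(2) = -0.056 / 1.27562 = -0.0439.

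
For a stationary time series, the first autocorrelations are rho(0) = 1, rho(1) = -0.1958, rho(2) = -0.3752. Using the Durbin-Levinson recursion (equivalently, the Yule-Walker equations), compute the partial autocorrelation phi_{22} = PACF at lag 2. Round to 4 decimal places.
\phi_{22} = -0.4300

The PACF at lag k is phi_{kk}, the last component of the solution
to the Yule-Walker system G_k phi = r_k where
  (G_k)_{ij} = rho(|i - j|), (r_k)_i = rho(i), i,j = 1..k.
Equivalently, Durbin-Levinson gives phi_{kk} iteratively:
  phi_{11} = rho(1)
  phi_{kk} = [rho(k) - sum_{j=1..k-1} phi_{k-1,j} rho(k-j)]
            / [1 - sum_{j=1..k-1} phi_{k-1,j} rho(j)],
  phi_{k,j} = phi_{k-1,j} - phi_{kk} phi_{k-1,k-j},  j = 1..k-1.
Step k = 1:
  phi_11 = rho(1) = -0.1958.
Step k = 2:
  phi_22 = [rho(2) - phi_11 rho(1)] / [1 - phi_11 rho(1)] = [-0.3752 - (-0.1958)(-0.1958)] / [1 - (-0.1958)(-0.1958)]
         = -0.41353764 / 0.96166236 = -0.43.
Therefore phi_{22} = -0.4300.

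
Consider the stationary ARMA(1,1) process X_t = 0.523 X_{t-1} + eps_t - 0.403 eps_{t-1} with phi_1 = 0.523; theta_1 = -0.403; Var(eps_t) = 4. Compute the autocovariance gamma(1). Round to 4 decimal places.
\gamma(1) = 0.5215

Multiply the model equation by X_{t-k} and take expectations. With theta_0 = psi_0 = 1 and psi_j the MA(infinity) weights, this gives
  gamma(k) - sum_i phi_i gamma(k-i) = c_k,
  c_k = sigma^2 * sum_{j=k..q} theta_j psi_{j-k}   (c_k = 0 for k > q),
using gamma(-m) = gamma(m).
psi-weights needed (psi_j = theta_j + sum_i phi_i psi_{j-i}):
  psi_1 = theta_1 + phi_1 = -0.403 + (0.523) = 0.12
Right-hand sides:
  c_0 = sigma^2 (1 + theta_1 psi_1) = 4 * (1 + (-0.403)(0.12)) = 4 * 0.95164 = 3.80656
  c_1 = sigma^2 theta_1 = 4 * (-0.403) = -1.612
  c_2 = 0
Equations for k = 0 and k = 1 (AR order 1):
  gamma(0) = phi_1 gamma(1) + c_0
  gamma(1) = phi_1 gamma(0) + c_1
Substituting the second into the first: gamma(0) (1 - phi_1^2) = c_0 + phi_1 c_1, so
  gamma(0) = (c_0 + phi_1 c_1) / (1 - phi_1^2) = (3.80656 + (0.523)(-1.612)) / (1 - (0.523)^2) = 2.963484 / 0.726471 = 4.079287.
  gamma(1) = phi_1 gamma(0) + c_1 = (0.523)(4.079287) + (-1.612) = 0.521467.
Therefore gamma(1) = 0.5215 (to 4 decimal places).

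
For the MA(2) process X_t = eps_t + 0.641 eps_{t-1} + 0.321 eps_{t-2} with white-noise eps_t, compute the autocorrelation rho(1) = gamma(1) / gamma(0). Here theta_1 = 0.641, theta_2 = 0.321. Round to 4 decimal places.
\rho(1) = 0.5593

For an MA(q) process with theta_0 = 1, the autocovariance is
  gamma(k) = sigma^2 * sum_{i=0..q-k} theta_i * theta_{i+k},
and rho(k) = gamma(k) / gamma(0). Sigma^2 cancels.
  numerator   = (1)*(0.641) + (0.641)*(0.321) = 0.846761.
  denominator = (1)^2 + (0.641)^2 + (0.321)^2 = 1.513922.
  rho(1) = 0.846761 / 1.513922 = 0.5593.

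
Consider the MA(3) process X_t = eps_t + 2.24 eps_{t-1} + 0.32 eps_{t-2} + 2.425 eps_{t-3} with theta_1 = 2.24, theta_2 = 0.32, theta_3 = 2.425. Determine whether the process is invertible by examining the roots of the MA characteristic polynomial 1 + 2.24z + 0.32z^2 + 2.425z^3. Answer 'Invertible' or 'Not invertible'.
\text{Not invertible}

The MA(q) characteristic polynomial is P(z) = 1 + 2.24z + 0.32z^2 + 2.425z^3.
Invertibility requires all roots to lie outside the unit circle, i.e. |z| > 1 for every root.
Degree 3: look for a simple real root z0 first, then factor out (1 - z/z0) and solve the remaining quadratic.
Testing z0 = -0.4: P(-0.4) = 1 + (2.24)(-0.4) + (0.32)(-0.4)^2 + (2.425)(-0.4)^3
  = 1 + (-0.896) + (0.0512) + (-0.1552) = 0.  So z_0 = -0.4 is a root, |z_0| = 0.4.
Divide out the factor (1 + 2.5 z) = (1 - z/z0) (since 1/z0 = -2.5):
  P(z) = (1 + 2.5 z)(1 + (-0.26) z + (0.97) z^2)
  [check: z-coef -0.26 - (-2.5) = 2.24; z^2-coef 0.97 - (-2.5)(-0.26) = 0.32; z^3-coef -(-2.5)(0.97) = 2.425.]
Remaining roots from the quadratic factor 1 + (-0.26) z + (0.97) z^2:
  Set 1 + (-0.26) z + (0.97) z^2 = 0, i.e. a z^2 + b z + c = 0 with a = 0.97, b = -0.26, c = 1.
  Discriminant D = b^2 - 4ac = (-0.26)^2 - 4*(0.97)*1 = 0.0676 - (3.88) = -3.8124.
  D < 0, so the roots are the complex-conjugate pair z = (-b +/- i sqrt(-D)) / (2a) = 0.134 +/- 1.0065i.
  For a conjugate pair |z|^2 = z * conj(z) = (product of roots) = c/a = 1/(0.97) = 1.030928, so |z| = sqrt(1.030928) = 1.0153 for both roots.
Moduli of all roots: 0.4000, 1.0153, 1.0153.
All moduli strictly greater than 1? No.
Verdict: Not invertible.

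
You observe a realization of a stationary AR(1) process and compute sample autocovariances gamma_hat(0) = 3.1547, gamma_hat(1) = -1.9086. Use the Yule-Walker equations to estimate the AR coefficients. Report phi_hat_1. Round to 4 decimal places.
\hat\phi_{1} = -0.6050

The Yule-Walker equations for an AR(p) process read, in matrix form,
  Gamma_p phi = r_p,   with   (Gamma_p)_{ij} = gamma(|i - j|),
                       (r_p)_i = gamma(i),   i,j = 1..p.
Substitute the sample gammas (Toeplitz matrix and right-hand side of size 1):
  Gamma_p = [[3.1547]]
  r_p     = [-1.9086]
With p = 1 this is the single equation gamma(0) phi_1 = gamma(1):
  phi_hat_1 = gamma(1) / gamma(0) = -1.9086 / 3.1547 = -0.6050.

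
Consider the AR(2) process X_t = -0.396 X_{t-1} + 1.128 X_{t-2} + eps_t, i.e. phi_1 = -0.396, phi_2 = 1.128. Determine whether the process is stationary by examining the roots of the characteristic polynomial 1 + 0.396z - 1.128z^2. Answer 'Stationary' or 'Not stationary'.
\text{Not stationary}

The AR(p) characteristic polynomial is P(z) = 1 + 0.396z - 1.128z^2.
Stationarity requires all roots to lie outside the unit circle, i.e. |z| > 1 for every root.
Set 1 + (0.396) z + (-1.128) z^2 = 0, i.e. a z^2 + b z + c = 0 with a = -1.128, b = 0.396, c = 1.
Discriminant D = b^2 - 4ac = (0.396)^2 - 4*(-1.128)*1 = 0.156816 - (-4.512) = 4.668816.
D >= 0, so the roots are real: z = (-b +/- sqrt(D)) / (2a) = (-0.396 +/- 2.160744) / (-2.256).
  z_1 = (-0.396 + 2.160744) / (-2.256) = -0.7822,   |z_1| = 0.7822.
  z_2 = (-0.396 - 2.160744) / (-2.256) = 1.1333,   |z_2| = 1.1333.
Moduli of all roots: 0.7822, 1.1333.
All moduli strictly greater than 1? No.
Verdict: Not stationary.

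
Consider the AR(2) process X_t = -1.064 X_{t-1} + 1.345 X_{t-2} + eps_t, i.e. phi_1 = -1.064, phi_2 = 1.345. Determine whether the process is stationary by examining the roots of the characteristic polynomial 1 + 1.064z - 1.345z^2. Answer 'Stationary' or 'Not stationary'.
\text{Not stationary}

The AR(p) characteristic polynomial is P(z) = 1 + 1.064z - 1.345z^2.
Stationarity requires all roots to lie outside the unit circle, i.e. |z| > 1 for every root.
Set 1 + (1.064) z + (-1.345) z^2 = 0, i.e. a z^2 + b z + c = 0 with a = -1.345, b = 1.064, c = 1.
Discriminant D = b^2 - 4ac = (1.064)^2 - 4*(-1.345)*1 = 1.132096 - (-5.38) = 6.512096.
D >= 0, so the roots are real: z = (-b +/- sqrt(D)) / (2a) = (-1.064 +/- 2.551881) / (-2.69).
  z_1 = (-1.064 + 2.551881) / (-2.69) = -0.5531,   |z_1| = 0.5531.
  z_2 = (-1.064 - 2.551881) / (-2.69) = 1.3442,   |z_2| = 1.3442.
Moduli of all roots: 0.5531, 1.3442.
All moduli strictly greater than 1? No.
Verdict: Not stationary.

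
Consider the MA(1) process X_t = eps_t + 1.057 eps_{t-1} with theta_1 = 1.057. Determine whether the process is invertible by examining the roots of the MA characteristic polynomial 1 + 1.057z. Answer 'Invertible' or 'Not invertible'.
\text{Not invertible}

The MA(q) characteristic polynomial is P(z) = 1 + 1.057z.
Invertibility requires all roots to lie outside the unit circle, i.e. |z| > 1 for every root.
This is linear in z: 1 + (1.057) z = 0  =>  z = -1/(1.057) = -0.946074,  |z| = 0.946074.
Moduli of all roots: 0.9461.
All moduli strictly greater than 1? No.
Verdict: Not invertible.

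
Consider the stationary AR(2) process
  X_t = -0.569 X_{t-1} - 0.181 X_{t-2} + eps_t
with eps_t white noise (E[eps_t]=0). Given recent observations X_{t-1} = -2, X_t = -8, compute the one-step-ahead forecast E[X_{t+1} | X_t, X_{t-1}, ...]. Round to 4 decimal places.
E[X_{t+1} \mid \mathcal F_t] = 4.9140

For an AR(p) model X_t = c + sum_i phi_i X_{t-i} + eps_t, the
one-step-ahead conditional mean is
  E[X_{t+1} | X_t, ...] = c + sum_i phi_i X_{t+1-i}.
Substitute known values:
  E[X_{t+1} | ...] = (-0.569) * (-8) + (-0.181) * (-2)
                   = 4.9140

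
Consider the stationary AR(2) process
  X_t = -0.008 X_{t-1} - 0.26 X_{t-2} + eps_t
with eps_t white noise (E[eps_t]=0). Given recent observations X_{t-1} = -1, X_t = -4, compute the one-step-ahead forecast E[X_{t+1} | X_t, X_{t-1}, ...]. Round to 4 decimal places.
E[X_{t+1} \mid \mathcal F_t] = 0.2920

For an AR(p) model X_t = c + sum_i phi_i X_{t-i} + eps_t, the
one-step-ahead conditional mean is
  E[X_{t+1} | X_t, ...] = c + sum_i phi_i X_{t+1-i}.
Substitute known values:
  E[X_{t+1} | ...] = (-0.008) * (-4) + (-0.26) * (-1)
                   = 0.2920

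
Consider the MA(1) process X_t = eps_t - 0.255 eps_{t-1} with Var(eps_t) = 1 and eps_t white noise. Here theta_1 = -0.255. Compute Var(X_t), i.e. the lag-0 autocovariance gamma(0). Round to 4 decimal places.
\gamma(0) = 1.0650

For an MA(q) process X_t = eps_t + sum_i theta_i eps_{t-i} with
Var(eps_t) = sigma^2, the variance is
  gamma(0) = sigma^2 * (1 + sum_i theta_i^2).
  sum_i theta_i^2 = (-0.255)^2 = 0.065025.
  gamma(0) = 1 * (1 + 0.065025) = 1 * 1.065025 = 1.065025, which rounds to 1.0650.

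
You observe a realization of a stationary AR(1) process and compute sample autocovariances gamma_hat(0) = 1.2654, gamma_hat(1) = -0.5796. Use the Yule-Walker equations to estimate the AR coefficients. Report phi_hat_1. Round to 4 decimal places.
\hat\phi_{1} = -0.4580

The Yule-Walker equations for an AR(p) process read, in matrix form,
  Gamma_p phi = r_p,   with   (Gamma_p)_{ij} = gamma(|i - j|),
                       (r_p)_i = gamma(i),   i,j = 1..p.
Substitute the sample gammas (Toeplitz matrix and right-hand side of size 1):
  Gamma_p = [[1.2654]]
  r_p     = [-0.5796]
With p = 1 this is the single equation gamma(0) phi_1 = gamma(1):
  phi_hat_1 = gamma(1) / gamma(0) = -0.5796 / 1.2654 = -0.4580.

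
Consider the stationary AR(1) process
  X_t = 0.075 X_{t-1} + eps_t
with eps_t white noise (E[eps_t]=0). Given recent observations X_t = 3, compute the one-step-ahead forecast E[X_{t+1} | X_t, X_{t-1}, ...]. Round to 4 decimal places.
E[X_{t+1} \mid \mathcal F_t] = 0.2250

For an AR(p) model X_t = c + sum_i phi_i X_{t-i} + eps_t, the
one-step-ahead conditional mean is
  E[X_{t+1} | X_t, ...] = c + sum_i phi_i X_{t+1-i}.
Substitute known values:
  E[X_{t+1} | ...] = (0.075) * (3)
                   = 0.2250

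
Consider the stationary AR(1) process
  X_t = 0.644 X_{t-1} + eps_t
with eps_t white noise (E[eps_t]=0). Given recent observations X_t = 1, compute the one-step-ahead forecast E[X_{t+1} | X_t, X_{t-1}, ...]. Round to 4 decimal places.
E[X_{t+1} \mid \mathcal F_t] = 0.6440

For an AR(p) model X_t = c + sum_i phi_i X_{t-i} + eps_t, the
one-step-ahead conditional mean is
  E[X_{t+1} | X_t, ...] = c + sum_i phi_i X_{t+1-i}.
Substitute known values:
  E[X_{t+1} | ...] = (0.644) * (1)
                   = 0.6440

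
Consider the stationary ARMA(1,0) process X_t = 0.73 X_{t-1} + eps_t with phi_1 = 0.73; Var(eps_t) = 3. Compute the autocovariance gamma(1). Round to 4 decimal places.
\gamma(1) = 4.6885

Multiply the model equation by X_{t-k} and take expectations. With theta_0 = psi_0 = 1 and psi_j the MA(infinity) weights, this gives
  gamma(k) - sum_i phi_i gamma(k-i) = c_k,
  c_k = sigma^2 * sum_{j=k..q} theta_j psi_{j-k}   (c_k = 0 for k > q),
using gamma(-m) = gamma(m).
Pure AR (q = 0): c_0 = sigma^2 = 3, c_k = 0 for k >= 1.
Equations for k = 0 and k = 1 (AR order 1):
  gamma(0) = phi_1 gamma(1) + c_0
  gamma(1) = phi_1 gamma(0) + c_1
Substituting the second into the first: gamma(0) (1 - phi_1^2) = c_0 + phi_1 c_1, so
  gamma(0) = c_0 / (1 - phi_1^2) = 3 / (1 - (0.73)^2) = 3 / 0.4671 = 6.422608.
  gamma(1) = phi_1 gamma(0) = (0.73)(6.422608) = 4.688504.
Therefore gamma(1) = 4.6885 (to 4 decimal places).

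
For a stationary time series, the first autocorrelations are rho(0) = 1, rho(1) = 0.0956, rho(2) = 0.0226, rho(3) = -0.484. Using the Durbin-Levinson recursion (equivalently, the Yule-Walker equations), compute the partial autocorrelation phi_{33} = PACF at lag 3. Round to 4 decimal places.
\phi_{33} = -0.4920

The PACF at lag k is phi_{kk}, the last component of the solution
to the Yule-Walker system G_k phi = r_k where
  (G_k)_{ij} = rho(|i - j|), (r_k)_i = rho(i), i,j = 1..k.
Equivalently, Durbin-Levinson gives phi_{kk} iteratively:
  phi_{11} = rho(1)
  phi_{kk} = [rho(k) - sum_{j=1..k-1} phi_{k-1,j} rho(k-j)]
            / [1 - sum_{j=1..k-1} phi_{k-1,j} rho(j)],
  phi_{k,j} = phi_{k-1,j} - phi_{kk} phi_{k-1,k-j},  j = 1..k-1.
Step k = 1:
  phi_11 = rho(1) = 0.0956.
Step k = 2:
  phi_22 = [rho(2) - phi_11 rho(1)] / [1 - phi_11 rho(1)] = [0.0226 - (0.0956)(0.0956)] / [1 - (0.0956)(0.0956)]
         = 0.01346064 / 0.99086064 = 0.013585.
  Update: phi_21 = phi_11 - phi_22 phi_11 = 0.0956 - (0.013585)(0.0956) = 0.094301.
Step k = 3:
  phi_33 = [rho(3) - phi_21 rho(2) - phi_22 rho(1)] / [1 - phi_21 rho(1) - phi_22 rho(2)]
    numerator   = -0.484 - (0.094301)(0.0226) - (0.013585)(0.0956) = -0.48742992
    denominator = 1 - (0.094301)(0.0956) - (0.013585)(0.0226) = 0.99067778
  phi_33 = -0.48742992 / 0.99067778 = -0.492.
Therefore phi_{33} = -0.4920.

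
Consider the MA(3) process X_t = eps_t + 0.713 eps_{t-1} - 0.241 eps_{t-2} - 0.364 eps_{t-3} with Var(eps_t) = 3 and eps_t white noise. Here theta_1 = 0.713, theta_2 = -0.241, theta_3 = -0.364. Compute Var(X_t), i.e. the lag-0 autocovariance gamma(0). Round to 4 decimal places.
\gamma(0) = 5.0968

For an MA(q) process X_t = eps_t + sum_i theta_i eps_{t-i} with
Var(eps_t) = sigma^2, the variance is
  gamma(0) = sigma^2 * (1 + sum_i theta_i^2).
  sum_i theta_i^2 = (0.713)^2 + (-0.241)^2 + (-0.364)^2 = 0.508369 + 0.058081 + 0.132496 = 0.698946.
  gamma(0) = 3 * (1 + 0.698946) = 3 * 1.698946 = 5.096838, which rounds to 5.0968.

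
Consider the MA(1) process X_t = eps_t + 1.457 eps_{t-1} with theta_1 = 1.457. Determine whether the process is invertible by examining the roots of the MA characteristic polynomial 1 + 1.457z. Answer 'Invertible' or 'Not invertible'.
\text{Not invertible}

The MA(q) characteristic polynomial is P(z) = 1 + 1.457z.
Invertibility requires all roots to lie outside the unit circle, i.e. |z| > 1 for every root.
This is linear in z: 1 + (1.457) z = 0  =>  z = -1/(1.457) = -0.686342,  |z| = 0.686342.
Moduli of all roots: 0.6863.
All moduli strictly greater than 1? No.
Verdict: Not invertible.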